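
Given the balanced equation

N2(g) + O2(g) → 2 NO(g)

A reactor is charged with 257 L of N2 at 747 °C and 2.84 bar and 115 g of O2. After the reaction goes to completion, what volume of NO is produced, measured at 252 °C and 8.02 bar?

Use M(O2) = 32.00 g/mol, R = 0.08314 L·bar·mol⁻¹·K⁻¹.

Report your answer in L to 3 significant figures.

n(N2) = PV/RT = (2.84 × 257) / (0.08314 × 1020.15) = 8.606 mol
n(O2) = 115 / 32.00 = 3.594 mol
For 8.606 mol N2, stoichiometry requires (1/1) × 8.606 = 8.606 mol O2; 3.594 mol is available, so O2 is limiting.
n(NO) = (2/1) × 3.594 = 7.188 mol
V(NO) = nRT/P = 7.188 × 0.08314 × 525.15 / 8.02 = 39.13 L

39.1 L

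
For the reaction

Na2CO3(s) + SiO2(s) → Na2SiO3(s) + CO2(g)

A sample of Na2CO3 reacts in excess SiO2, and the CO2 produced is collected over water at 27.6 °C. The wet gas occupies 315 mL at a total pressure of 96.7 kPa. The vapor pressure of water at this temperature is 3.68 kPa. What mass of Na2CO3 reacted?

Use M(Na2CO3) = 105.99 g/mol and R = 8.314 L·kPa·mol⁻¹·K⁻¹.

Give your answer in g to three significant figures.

P(CO2) = 96.7 − 3.68 = 93.02 kPa
n(CO2) = PV/RT = (93.02 × 0.3150) / (8.314 × 300.75) = 0.01172 mol
n(Na2CO3) = (1/1) × 0.01172 = 0.01172 mol
m(Na2CO3) = 0.01172 × 105.99 = 1.242 g

1.24 g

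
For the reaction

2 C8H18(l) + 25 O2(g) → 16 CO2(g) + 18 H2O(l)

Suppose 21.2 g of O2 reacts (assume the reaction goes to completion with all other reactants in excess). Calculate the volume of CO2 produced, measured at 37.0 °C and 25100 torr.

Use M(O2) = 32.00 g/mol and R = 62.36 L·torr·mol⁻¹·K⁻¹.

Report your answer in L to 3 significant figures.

n(O2) = 21.20 / 32.00 = 0.6625 mol
n(CO2) = (16/25) × 0.6625 = 0.4240 mol
V = nRT/P = 0.4240 × 62.36 × 310.15 / 25100 = 0.3267 L

0.327 L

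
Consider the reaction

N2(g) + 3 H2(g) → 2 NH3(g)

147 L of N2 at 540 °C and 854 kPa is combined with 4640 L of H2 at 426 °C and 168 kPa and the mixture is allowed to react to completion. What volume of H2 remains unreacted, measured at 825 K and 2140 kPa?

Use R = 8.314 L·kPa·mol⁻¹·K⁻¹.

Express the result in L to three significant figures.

n(N2) = PV/RT = (854 × 147) / (8.314 × 813.15) = 18.57 mol
n(H2) = PV/RT = (168 × 4640) / (8.314 × 699.15) = 134.1 mol
For 18.57 mol N2, stoichiometry requires (3/1) × 18.57 = 55.71 mol H2; 134.1 mol is available, so N2 is limiting.
n(H2) consumed = (3/1) × 18.57 = 55.71 mol; remaining = 134.1 − 55.71 = 78.39 mol
V(H2) = nRT/P = 78.39 × 8.314 × 825 / 2140 = 251.3 L

251 L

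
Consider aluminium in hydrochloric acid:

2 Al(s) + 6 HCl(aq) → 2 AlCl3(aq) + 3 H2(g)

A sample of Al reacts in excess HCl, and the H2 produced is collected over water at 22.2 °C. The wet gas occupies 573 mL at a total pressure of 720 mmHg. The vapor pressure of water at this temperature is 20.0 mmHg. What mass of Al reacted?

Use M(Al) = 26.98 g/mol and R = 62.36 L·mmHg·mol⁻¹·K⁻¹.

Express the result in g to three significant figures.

P(H2) = 720 − 20.0 = 700.0 mmHg
n(H2) = PV/RT = (700.0 × 0.5730) / (62.36 × 295.35) = 0.02178 mol
n(Al) = (2/3) × 0.02178 = 0.01452 mol
m(Al) = 0.01452 × 26.98 = 0.3917 g

0.392 g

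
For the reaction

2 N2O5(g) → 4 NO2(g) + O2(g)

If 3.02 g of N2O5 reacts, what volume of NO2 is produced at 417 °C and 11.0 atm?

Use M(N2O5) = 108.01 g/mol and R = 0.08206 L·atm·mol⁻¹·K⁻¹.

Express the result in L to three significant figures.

0.288 L

n(N2O5) = 3.020 / 108.01 = 0.02796 mol
n(NO2) = (4/2) × 0.02796 = 0.05592 mol
V = nRT/P = 0.05592 × 0.08206 × 690.15 / 11.0 = 0.2879 L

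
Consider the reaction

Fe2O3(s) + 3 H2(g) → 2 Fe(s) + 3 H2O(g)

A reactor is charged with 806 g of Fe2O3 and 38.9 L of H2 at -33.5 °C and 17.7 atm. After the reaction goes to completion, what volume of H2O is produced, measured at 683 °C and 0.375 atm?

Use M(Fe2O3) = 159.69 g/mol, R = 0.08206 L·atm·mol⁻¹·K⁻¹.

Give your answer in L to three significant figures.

3170 L

n(Fe2O3) = 806 / 159.69 = 5.047 mol
n(H2) = PV/RT = (17.7 × 38.9) / (0.08206 × 239.65) = 35.01 mol
For 5.047 mol Fe2O3, stoichiometry requires (3/1) × 5.047 = 15.14 mol H2; 35.01 mol is available, so Fe2O3 is limiting.
n(H2O) = (3/1) × 5.047 = 15.14 mol
V(H2O) = nRT/P = 15.14 × 0.08206 × 956.15 / 0.375 = 3168 L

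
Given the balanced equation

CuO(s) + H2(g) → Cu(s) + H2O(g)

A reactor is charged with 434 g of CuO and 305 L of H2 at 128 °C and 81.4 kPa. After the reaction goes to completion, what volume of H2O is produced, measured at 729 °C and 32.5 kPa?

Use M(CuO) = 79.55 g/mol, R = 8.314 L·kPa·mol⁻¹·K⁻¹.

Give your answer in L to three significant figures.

n(CuO) = 434 / 79.55 = 5.456 mol
n(H2) = PV/RT = (81.4 × 305) / (8.314 × 401.15) = 7.444 mol
For 5.456 mol CuO, stoichiometry requires (1/1) × 5.456 = 5.456 mol H2; 7.444 mol is available, so CuO is limiting.
n(H2O) = (1/1) × 5.456 = 5.456 mol
V(H2O) = nRT/P = 5.456 × 8.314 × 1002.15 / 32.5 = 1399 L

1400 L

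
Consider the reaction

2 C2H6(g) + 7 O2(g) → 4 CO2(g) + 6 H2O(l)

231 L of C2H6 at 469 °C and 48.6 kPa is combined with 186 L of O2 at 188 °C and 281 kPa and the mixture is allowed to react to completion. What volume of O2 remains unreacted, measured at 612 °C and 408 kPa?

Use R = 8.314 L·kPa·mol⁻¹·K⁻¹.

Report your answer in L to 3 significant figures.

n(C2H6) = PV/RT = (48.6 × 231) / (8.314 × 742.15) = 1.819 mol
n(O2) = PV/RT = (281 × 186) / (8.314 × 461.15) = 13.63 mol
For 1.819 mol C2H6, stoichiometry requires (7/2) × 1.819 = 6.367 mol O2; 13.63 mol is available, so C2H6 is limiting.
n(O2) consumed = (7/2) × 1.819 = 6.367 mol; remaining = 13.63 − 6.367 = 7.263 mol
V(O2) = nRT/P = 7.263 × 8.314 × 885.15 / 408 = 131.0 L

131 L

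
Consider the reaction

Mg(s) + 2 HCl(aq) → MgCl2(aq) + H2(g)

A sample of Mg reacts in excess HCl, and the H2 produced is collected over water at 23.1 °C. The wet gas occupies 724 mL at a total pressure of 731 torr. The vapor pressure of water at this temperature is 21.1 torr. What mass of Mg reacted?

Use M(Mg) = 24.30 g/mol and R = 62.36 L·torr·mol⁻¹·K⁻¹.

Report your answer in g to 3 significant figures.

0.676 g

P(H2) = 731 − 21.1 = 709.9 torr
n(H2) = PV/RT = (709.9 × 0.7240) / (62.36 × 296.25) = 0.02782 mol
n(Mg) = (1/1) × 0.02782 = 0.02782 mol
m(Mg) = 0.02782 × 24.30 = 0.6760 g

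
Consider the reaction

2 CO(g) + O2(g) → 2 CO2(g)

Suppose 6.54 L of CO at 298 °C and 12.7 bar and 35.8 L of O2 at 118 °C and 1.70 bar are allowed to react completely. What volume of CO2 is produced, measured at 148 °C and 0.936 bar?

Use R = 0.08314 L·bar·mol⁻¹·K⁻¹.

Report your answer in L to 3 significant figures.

n(CO) = PV/RT = (12.7 × 6.54) / (0.08314 × 571.15) = 1.749 mol
n(O2) = PV/RT = (1.70 × 35.8) / (0.08314 × 391.15) = 1.871 mol
For 1.749 mol CO, stoichiometry requires (1/2) × 1.749 = 0.8745 mol O2; 1.871 mol is available, so CO is limiting.
n(CO2) = (2/2) × 1.749 = 1.749 mol
V(CO2) = nRT/P = 1.749 × 0.08314 × 421.15 / 0.936 = 65.43 L

65.4 L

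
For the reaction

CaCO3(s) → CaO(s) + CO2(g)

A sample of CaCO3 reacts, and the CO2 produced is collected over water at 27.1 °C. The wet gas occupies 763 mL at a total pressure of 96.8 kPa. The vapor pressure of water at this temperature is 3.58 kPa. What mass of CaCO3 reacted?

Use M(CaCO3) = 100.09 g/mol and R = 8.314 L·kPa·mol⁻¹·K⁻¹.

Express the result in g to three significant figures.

P(CO2) = 96.8 − 3.58 = 93.22 kPa
n(CO2) = PV/RT = (93.22 × 0.7630) / (8.314 × 300.25) = 0.02849 mol
n(CaCO3) = (1/1) × 0.02849 = 0.02849 mol
m(CaCO3) = 0.02849 × 100.09 = 2.852 g

2.85 g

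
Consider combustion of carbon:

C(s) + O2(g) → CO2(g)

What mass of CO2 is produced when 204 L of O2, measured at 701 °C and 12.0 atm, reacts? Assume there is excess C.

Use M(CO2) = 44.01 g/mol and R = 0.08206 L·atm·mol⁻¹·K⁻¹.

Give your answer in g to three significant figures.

1350 g

n(O2) = PV/RT = (12.0 × 204) / (0.08206 × 974.15) = 30.62 mol
n(CO2) = (1/1) × 30.62 = 30.62 mol
m(CO2) = 30.62 × 44.01 = 1348 g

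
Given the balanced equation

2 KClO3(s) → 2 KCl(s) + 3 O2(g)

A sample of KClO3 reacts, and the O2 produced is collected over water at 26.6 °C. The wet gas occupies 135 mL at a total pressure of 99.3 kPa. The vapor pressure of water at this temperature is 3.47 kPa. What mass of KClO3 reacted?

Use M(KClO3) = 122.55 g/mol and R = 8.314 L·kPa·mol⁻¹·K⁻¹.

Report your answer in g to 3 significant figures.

0.424 g

P(O2) = 99.3 − 3.47 = 95.83 kPa
n(O2) = PV/RT = (95.83 × 0.1350) / (8.314 × 299.75) = 0.005191 mol
n(KClO3) = (2/3) × 0.005191 = 0.003461 mol
m(KClO3) = 0.003461 × 122.55 = 0.4241 g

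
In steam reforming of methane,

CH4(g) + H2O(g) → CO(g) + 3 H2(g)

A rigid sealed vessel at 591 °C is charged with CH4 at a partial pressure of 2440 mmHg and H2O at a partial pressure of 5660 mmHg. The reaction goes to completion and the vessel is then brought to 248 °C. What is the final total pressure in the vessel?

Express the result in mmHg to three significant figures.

7830 mmHg

At constant V, partial pressures at 591 °C are proportional to moles, so apply stoichiometry directly to pressures.
P(H2O) required for 2440 mmHg of CH4 = (1/1) × 2440 = 2440 mmHg; available 5660 mmHg, so CH4 is limiting.
P(H2O) remaining = 5660 − (1/1) × 2440 = 3220 mmHg
P(gaseous products) = (1+3)/1 × 2440 = 9760 mmHg
P_total at 591 °C = 3220 + 9760 = 12980 mmHg
Scaling to 248 °C: P = 12980 × 521.15/864.15 = 7828 mmHg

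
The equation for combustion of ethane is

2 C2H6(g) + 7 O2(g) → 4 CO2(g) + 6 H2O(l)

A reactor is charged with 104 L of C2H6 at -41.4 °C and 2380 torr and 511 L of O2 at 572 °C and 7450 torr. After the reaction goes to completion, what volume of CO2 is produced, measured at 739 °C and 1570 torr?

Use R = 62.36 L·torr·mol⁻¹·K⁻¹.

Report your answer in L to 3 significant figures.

n(C2H6) = PV/RT = (2380 × 104) / (62.36 × 231.75) = 17.13 mol
n(O2) = PV/RT = (7450 × 511) / (62.36 × 845.15) = 72.23 mol
For 17.13 mol C2H6, stoichiometry requires (7/2) × 17.13 = 59.95 mol O2; 72.23 mol is available, so C2H6 is limiting.
n(CO2) = (4/2) × 17.13 = 34.26 mol
V(CO2) = nRT/P = 34.26 × 62.36 × 1012.15 / 1570 = 1377 L

1380 L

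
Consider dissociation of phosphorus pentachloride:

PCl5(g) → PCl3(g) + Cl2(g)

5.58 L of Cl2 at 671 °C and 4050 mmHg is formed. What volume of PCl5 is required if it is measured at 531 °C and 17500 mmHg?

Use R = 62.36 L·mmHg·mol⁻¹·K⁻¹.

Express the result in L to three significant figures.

1.10 L

n(Cl2) = PV/RT = (4050 × 5.58) / (62.36 × 944.15) = 0.3838 mol
n(PCl5) = (1/1) × 0.3838 = 0.3838 mol
V = nRT/P = 0.3838 × 62.36 × 804.15 / 17500 = 1.100 L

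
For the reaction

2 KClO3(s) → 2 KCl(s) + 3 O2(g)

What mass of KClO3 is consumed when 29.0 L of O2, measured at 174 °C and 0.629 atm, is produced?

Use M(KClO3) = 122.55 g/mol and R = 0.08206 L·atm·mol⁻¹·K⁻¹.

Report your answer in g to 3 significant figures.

n(O2) = PV/RT = (0.629 × 29.0) / (0.08206 × 447.15) = 0.4971 mol
n(KClO3) = (2/3) × 0.4971 = 0.3314 mol
m(KClO3) = 0.3314 × 122.55 = 40.61 g

40.6 g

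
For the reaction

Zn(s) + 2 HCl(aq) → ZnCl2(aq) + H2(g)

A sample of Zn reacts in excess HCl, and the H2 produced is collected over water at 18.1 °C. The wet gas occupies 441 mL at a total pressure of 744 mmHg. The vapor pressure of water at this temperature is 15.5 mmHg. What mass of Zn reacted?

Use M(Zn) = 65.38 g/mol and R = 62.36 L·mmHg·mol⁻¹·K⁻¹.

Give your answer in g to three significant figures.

1.16 g

P(H2) = 744 − 15.5 = 728.5 mmHg
n(H2) = PV/RT = (728.5 × 0.4410) / (62.36 × 291.25) = 0.01769 mol
n(Zn) = (1/1) × 0.01769 = 0.01769 mol
m(Zn) = 0.01769 × 65.38 = 1.157 g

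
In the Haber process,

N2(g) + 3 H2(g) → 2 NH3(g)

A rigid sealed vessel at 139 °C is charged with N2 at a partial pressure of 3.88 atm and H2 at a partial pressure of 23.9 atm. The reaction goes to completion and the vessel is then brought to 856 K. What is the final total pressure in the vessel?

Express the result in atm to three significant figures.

At constant V, partial pressures at 139 °C are proportional to moles, so apply stoichiometry directly to pressures.
P(H2) required for 3.88 atm of N2 = (3/1) × 3.88 = 11.64 atm; available 23.9 atm, so N2 is limiting.
P(H2) remaining = 23.9 − (3/1) × 3.88 = 12.26 atm
P(gaseous products) = (2)/1 × 3.88 = 7.760 atm
P_total at 139 °C = 12.26 + 7.760 = 20.02 atm
Scaling to 856 K: P = 20.02 × 856/412.15 = 41.58 atm

41.6 atm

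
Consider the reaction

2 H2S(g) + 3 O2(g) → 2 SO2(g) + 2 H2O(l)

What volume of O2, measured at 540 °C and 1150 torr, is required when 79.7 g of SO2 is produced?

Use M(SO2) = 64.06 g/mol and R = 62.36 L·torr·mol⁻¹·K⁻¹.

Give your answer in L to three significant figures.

82.3 L

n(SO2) = 79.70 / 64.06 = 1.244 mol
n(O2) = (3/2) × 1.244 = 1.866 mol
V = nRT/P = 1.866 × 62.36 × 813.15 / 1150 = 82.28 L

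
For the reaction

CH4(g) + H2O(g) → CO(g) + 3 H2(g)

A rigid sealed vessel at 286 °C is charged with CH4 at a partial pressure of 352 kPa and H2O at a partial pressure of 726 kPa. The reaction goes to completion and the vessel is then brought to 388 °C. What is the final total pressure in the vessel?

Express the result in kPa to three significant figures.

Because the vessel is rigid and T is held at 286 °C, work the stoichiometry in partial pressures (P_i = n_iRT/V).
P(H2O) required for 352 kPa of CH4 = (1/1) × 352 = 352.0 kPa; available 726 kPa, so CH4 is limiting.
P(H2O) remaining = 726 − (1/1) × 352 = 374.0 kPa
P(gaseous products) = (1+3)/1 × 352 = 1408 kPa
P_total at 286 °C = 374.0 + 1408 = 1782 kPa
Scaling to 388 °C: P = 1782 × 661.15/559.15 = 2107 kPa

2110 kPa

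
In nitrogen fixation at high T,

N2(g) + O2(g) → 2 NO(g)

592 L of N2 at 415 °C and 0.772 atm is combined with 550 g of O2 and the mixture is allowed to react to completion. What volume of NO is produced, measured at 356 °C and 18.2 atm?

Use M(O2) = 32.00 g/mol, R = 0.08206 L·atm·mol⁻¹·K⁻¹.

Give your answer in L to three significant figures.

n(N2) = PV/RT = (0.772 × 592) / (0.08206 × 688.15) = 8.093 mol
n(O2) = 550 / 32.00 = 17.19 mol
For 8.093 mol N2, stoichiometry requires (1/1) × 8.093 = 8.093 mol O2; 17.19 mol is available, so N2 is limiting.
n(NO) = (2/1) × 8.093 = 16.19 mol
V(NO) = nRT/P = 16.19 × 0.08206 × 629.15 / 18.2 = 45.93 L

45.9 L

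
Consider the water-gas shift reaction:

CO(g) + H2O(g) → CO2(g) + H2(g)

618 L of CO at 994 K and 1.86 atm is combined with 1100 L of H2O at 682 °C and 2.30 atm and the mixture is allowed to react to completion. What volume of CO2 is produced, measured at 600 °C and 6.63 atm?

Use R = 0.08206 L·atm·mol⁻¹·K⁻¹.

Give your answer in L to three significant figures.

152 L

n(CO) = PV/RT = (1.86 × 618) / (0.08206 × 994) = 14.09 mol
n(H2O) = PV/RT = (2.30 × 1100) / (0.08206 × 955.15) = 32.28 mol
For 14.09 mol CO, stoichiometry requires (1/1) × 14.09 = 14.09 mol H2O; 32.28 mol is available, so CO is limiting.
n(CO2) = (1/1) × 14.09 = 14.09 mol
V(CO2) = nRT/P = 14.09 × 0.08206 × 873.15 / 6.63 = 152.3 L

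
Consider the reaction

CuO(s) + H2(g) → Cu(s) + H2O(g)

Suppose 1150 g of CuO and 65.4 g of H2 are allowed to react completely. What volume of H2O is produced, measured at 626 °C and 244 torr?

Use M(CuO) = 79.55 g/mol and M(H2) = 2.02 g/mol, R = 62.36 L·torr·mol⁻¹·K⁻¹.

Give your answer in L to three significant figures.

3320 L

n(CuO) = 1150 / 79.55 = 14.46 mol
n(H2) = 65.4 / 2.02 = 32.38 mol
For 14.46 mol CuO, stoichiometry requires (1/1) × 14.46 = 14.46 mol H2; 32.38 mol is available, so CuO is limiting.
n(H2O) = (1/1) × 14.46 = 14.46 mol
V(H2O) = nRT/P = 14.46 × 62.36 × 899.15 / 244 = 3323 L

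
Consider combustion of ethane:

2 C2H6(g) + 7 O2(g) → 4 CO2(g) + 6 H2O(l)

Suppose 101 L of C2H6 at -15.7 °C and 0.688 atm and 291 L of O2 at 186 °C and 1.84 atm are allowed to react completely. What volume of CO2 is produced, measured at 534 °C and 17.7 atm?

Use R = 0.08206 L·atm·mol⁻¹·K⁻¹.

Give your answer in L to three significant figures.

n(C2H6) = PV/RT = (0.688 × 101) / (0.08206 × 257.45) = 3.289 mol
n(O2) = PV/RT = (1.84 × 291) / (0.08206 × 459.15) = 14.21 mol
For 3.289 mol C2H6, stoichiometry requires (7/2) × 3.289 = 11.51 mol O2; 14.21 mol is available, so C2H6 is limiting.
n(CO2) = (4/2) × 3.289 = 6.578 mol
V(CO2) = nRT/P = 6.578 × 0.08206 × 807.15 / 17.7 = 24.62 L

24.6 L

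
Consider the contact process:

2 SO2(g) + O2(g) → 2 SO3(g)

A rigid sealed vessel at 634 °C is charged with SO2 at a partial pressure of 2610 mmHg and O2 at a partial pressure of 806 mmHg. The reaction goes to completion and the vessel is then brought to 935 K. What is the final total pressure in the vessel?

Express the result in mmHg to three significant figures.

2690 mmHg

Because the vessel is rigid and T is held at 634 °C, work the stoichiometry in partial pressures (P_i = n_iRT/V).
P(O2) required for 2610 mmHg of SO2 = (1/2) × 2610 = 1305 mmHg; available 806 mmHg, so O2 is limiting.
P(SO2) remaining = 2610 − (2/1) × 806 = 998.0 mmHg
P(gaseous products) = (2)/1 × 806 = 1612 mmHg
P_total at 634 °C = 998.0 + 1612 = 2610 mmHg
Scaling to 935 K: P = 2610 × 935/907.15 = 2690 mmHg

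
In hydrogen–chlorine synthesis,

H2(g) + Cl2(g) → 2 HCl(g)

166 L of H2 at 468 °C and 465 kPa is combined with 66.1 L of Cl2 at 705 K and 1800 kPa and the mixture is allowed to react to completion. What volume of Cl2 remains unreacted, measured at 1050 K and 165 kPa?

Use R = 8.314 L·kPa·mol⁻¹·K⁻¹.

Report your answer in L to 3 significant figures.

n(H2) = PV/RT = (465 × 166) / (8.314 × 741.15) = 12.53 mol
n(Cl2) = PV/RT = (1800 × 66.1) / (8.314 × 705) = 20.30 mol
For 12.53 mol H2, stoichiometry requires (1/1) × 12.53 = 12.53 mol Cl2; 20.30 mol is available, so H2 is limiting.
n(Cl2) consumed = (1/1) × 12.53 = 12.53 mol; remaining = 20.30 − 12.53 = 7.770 mol
V(Cl2) = nRT/P = 7.770 × 8.314 × 1050 / 165 = 411.1 L

411 L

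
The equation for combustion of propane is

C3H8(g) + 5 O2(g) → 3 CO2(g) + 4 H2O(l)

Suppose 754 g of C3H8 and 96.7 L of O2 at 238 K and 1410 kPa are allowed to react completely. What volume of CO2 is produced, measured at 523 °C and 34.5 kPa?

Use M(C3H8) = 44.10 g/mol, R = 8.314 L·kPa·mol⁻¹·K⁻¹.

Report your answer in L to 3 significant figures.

7930 L

n(C3H8) = 754 / 44.10 = 17.10 mol
n(O2) = PV/RT = (1410 × 96.7) / (8.314 × 238) = 68.91 mol
For 17.10 mol C3H8, stoichiometry requires (5/1) × 17.10 = 85.50 mol O2; 68.91 mol is available, so O2 is limiting.
n(CO2) = (3/5) × 68.91 = 41.35 mol
V(CO2) = nRT/P = 41.35 × 8.314 × 796.15 / 34.5 = 7933 L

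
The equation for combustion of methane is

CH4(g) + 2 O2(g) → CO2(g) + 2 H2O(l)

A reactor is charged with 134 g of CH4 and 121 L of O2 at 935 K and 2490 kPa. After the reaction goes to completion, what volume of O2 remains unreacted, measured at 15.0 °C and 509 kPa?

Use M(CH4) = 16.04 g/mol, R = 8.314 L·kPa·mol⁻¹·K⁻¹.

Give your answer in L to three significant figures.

n(CH4) = 134 / 16.04 = 8.354 mol
n(O2) = PV/RT = (2490 × 121) / (8.314 × 935) = 38.76 mol
For 8.354 mol CH4, stoichiometry requires (2/1) × 8.354 = 16.71 mol O2; 38.76 mol is available, so CH4 is limiting.
n(O2) consumed = (2/1) × 8.354 = 16.71 mol; remaining = 38.76 − 16.71 = 22.05 mol
V(O2) = nRT/P = 22.05 × 8.314 × 288.15 / 509 = 103.8 L

104 L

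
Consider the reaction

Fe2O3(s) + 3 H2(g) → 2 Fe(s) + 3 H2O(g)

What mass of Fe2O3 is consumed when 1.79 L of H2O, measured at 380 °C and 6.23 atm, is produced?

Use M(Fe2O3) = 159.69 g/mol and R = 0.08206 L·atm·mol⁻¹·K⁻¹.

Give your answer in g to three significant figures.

n(H2O) = PV/RT = (6.23 × 1.79) / (0.08206 × 653.15) = 0.2081 mol
n(Fe2O3) = (1/3) × 0.2081 = 0.06937 mol
m(Fe2O3) = 0.06937 × 159.69 = 11.08 g

11.1 g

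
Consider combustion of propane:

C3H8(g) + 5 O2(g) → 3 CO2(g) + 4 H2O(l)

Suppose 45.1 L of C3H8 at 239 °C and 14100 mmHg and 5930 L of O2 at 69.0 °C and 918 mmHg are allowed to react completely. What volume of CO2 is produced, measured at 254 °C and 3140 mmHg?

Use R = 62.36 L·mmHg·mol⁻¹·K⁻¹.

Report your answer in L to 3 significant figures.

625 L

n(C3H8) = PV/RT = (14100 × 45.1) / (62.36 × 512.15) = 19.91 mol
n(O2) = PV/RT = (918 × 5930) / (62.36 × 342.15) = 255.1 mol
For 19.91 mol C3H8, stoichiometry requires (5/1) × 19.91 = 99.55 mol O2; 255.1 mol is available, so C3H8 is limiting.
n(CO2) = (3/1) × 19.91 = 59.73 mol
V(CO2) = nRT/P = 59.73 × 62.36 × 527.15 / 3140 = 625.3 L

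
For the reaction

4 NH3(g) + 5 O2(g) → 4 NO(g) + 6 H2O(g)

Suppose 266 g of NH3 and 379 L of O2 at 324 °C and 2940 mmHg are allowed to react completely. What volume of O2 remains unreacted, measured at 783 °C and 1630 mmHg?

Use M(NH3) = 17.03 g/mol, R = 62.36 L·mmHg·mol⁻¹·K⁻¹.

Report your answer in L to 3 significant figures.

n(NH3) = 266 / 17.03 = 15.62 mol
n(O2) = PV/RT = (2940 × 379) / (62.36 × 597.15) = 29.92 mol
For 15.62 mol NH3, stoichiometry requires (5/4) × 15.62 = 19.52 mol O2; 29.92 mol is available, so NH3 is limiting.
n(O2) consumed = (5/4) × 15.62 = 19.52 mol; remaining = 29.92 − 19.52 = 10.40 mol
V(O2) = nRT/P = 10.40 × 62.36 × 1056.15 / 1630 = 420.2 L

420 L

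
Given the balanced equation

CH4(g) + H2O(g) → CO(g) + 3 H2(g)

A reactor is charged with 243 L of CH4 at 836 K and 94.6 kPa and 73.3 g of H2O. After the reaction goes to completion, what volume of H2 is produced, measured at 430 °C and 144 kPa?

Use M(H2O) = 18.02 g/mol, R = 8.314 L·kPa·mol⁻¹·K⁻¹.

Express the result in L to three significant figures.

n(CH4) = PV/RT = (94.6 × 243) / (8.314 × 836) = 3.307 mol
n(H2O) = 73.3 / 18.02 = 4.068 mol
For 3.307 mol CH4, stoichiometry requires (1/1) × 3.307 = 3.307 mol H2O; 4.068 mol is available, so CH4 is limiting.
n(H2) = (3/1) × 3.307 = 9.921 mol
V(H2) = nRT/P = 9.921 × 8.314 × 703.15 / 144 = 402.8 L

403 L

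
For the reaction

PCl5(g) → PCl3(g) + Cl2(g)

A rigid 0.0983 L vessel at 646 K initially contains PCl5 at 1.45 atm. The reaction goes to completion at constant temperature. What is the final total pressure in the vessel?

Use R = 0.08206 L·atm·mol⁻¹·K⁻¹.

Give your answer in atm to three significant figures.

Rigid vessel, constant T ⇒ P scales with total gas moles (1 → 2).
P_final = (2/1) × 1.45 = 2.900 atm

2.90 atm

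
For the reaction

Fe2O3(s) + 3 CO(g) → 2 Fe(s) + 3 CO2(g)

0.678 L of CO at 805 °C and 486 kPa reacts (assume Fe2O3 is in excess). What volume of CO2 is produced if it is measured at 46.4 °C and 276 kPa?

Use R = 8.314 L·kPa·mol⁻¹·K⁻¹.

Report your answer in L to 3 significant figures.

n(CO) = PV/RT = (486 × 0.678) / (8.314 × 1078.15) = 0.03676 mol
n(CO2) = (3/3) × 0.03676 = 0.03676 mol
V = nRT/P = 0.03676 × 8.314 × 319.55 / 276 = 0.3538 L

0.354 L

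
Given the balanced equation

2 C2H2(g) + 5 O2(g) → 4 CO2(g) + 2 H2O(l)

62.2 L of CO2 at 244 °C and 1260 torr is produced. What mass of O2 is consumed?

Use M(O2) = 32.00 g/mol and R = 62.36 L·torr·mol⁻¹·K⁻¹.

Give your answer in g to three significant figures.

97.2 g

n(CO2) = PV/RT = (1260 × 62.2) / (62.36 × 517.15) = 2.430 mol
n(O2) = (5/4) × 2.430 = 3.038 mol
m(O2) = 3.038 × 32.00 = 97.22 g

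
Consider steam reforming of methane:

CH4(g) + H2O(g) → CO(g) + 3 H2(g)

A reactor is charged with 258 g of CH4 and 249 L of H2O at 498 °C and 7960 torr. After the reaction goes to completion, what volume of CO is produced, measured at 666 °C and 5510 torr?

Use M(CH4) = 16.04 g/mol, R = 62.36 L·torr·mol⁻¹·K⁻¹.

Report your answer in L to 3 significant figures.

171 L

n(CH4) = 258 / 16.04 = 16.08 mol
n(H2O) = PV/RT = (7960 × 249) / (62.36 × 771.15) = 41.22 mol
For 16.08 mol CH4, stoichiometry requires (1/1) × 16.08 = 16.08 mol H2O; 41.22 mol is available, so CH4 is limiting.
n(CO) = (1/1) × 16.08 = 16.08 mol
V(CO) = nRT/P = 16.08 × 62.36 × 939.15 / 5510 = 170.9 L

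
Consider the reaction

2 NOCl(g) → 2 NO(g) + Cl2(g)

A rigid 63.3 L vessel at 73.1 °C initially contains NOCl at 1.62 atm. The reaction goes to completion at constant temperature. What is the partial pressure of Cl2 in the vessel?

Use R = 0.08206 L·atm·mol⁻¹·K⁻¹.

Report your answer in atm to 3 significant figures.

n(NOCl)₀ = PV/RT = (1.62 × 63.3) / (0.08206 × 346.25) = 3.609 mol
n(Cl2) = (1/2) × 3.609 = 1.804 mol
P(Cl2) = nRT/V = 1.804 × 0.08206 × 346.25 / 63.3 = 0.8098 atm

0.810 atm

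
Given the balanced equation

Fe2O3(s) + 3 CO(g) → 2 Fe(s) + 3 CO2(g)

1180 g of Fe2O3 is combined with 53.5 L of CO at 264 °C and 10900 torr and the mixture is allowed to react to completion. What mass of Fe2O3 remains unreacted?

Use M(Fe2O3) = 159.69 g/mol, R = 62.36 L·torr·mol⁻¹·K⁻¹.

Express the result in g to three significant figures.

n(Fe2O3) = 1180 / 159.69 = 7.389 mol
n(CO) = PV/RT = (10900 × 53.5) / (62.36 × 537.15) = 17.41 mol
For 7.389 mol Fe2O3, stoichiometry requires (3/1) × 7.389 = 22.17 mol CO; 17.41 mol is available, so CO is limiting.
n(Fe2O3) consumed = (1/3) × 17.41 = 5.803 mol; remaining = 7.389 − 5.803 = 1.586 mol
m(Fe2O3) = 1.586 × 159.69 = 253.3 g

253 g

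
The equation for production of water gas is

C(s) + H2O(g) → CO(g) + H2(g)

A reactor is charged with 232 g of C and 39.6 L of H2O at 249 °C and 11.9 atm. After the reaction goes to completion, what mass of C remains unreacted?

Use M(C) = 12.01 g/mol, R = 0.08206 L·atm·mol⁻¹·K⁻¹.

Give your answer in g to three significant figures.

99.9 g

n(C) = 232 / 12.01 = 19.32 mol
n(H2O) = PV/RT = (11.9 × 39.6) / (0.08206 × 522.15) = 11.00 mol
For 19.32 mol C, stoichiometry requires (1/1) × 19.32 = 19.32 mol H2O; 11.00 mol is available, so H2O is limiting.
n(C) consumed = (1/1) × 11.00 = 11.00 mol; remaining = 19.32 − 11.00 = 8.320 mol
m(C) = 8.320 × 12.01 = 99.92 g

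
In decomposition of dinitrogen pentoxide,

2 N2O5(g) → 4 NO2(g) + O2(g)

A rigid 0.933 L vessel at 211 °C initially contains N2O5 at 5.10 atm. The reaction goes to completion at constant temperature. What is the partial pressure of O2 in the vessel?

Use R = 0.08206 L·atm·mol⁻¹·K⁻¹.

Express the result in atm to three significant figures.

n(N2O5)₀ = PV/RT = (5.10 × 0.933) / (0.08206 × 484.15) = 0.1198 mol
n(O2) = (1/2) × 0.1198 = 0.05990 mol
P(O2) = nRT/V = 0.05990 × 0.08206 × 484.15 / 0.933 = 2.551 atm

2.55 atm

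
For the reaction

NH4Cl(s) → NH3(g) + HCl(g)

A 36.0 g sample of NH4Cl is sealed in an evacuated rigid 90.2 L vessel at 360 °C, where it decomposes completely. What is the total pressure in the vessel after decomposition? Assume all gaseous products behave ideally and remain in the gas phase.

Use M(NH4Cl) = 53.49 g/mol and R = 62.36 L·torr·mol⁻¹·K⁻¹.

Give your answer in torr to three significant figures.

589 torr

n(NH4Cl) = 36.0 / 53.49 = 0.6730 mol
n(gas produced) = (2/1) × 0.6730 = 1.346 mol
P = nRT/V = 1.346 × 62.36 × 633.15 / 90.2 = 589.2 torr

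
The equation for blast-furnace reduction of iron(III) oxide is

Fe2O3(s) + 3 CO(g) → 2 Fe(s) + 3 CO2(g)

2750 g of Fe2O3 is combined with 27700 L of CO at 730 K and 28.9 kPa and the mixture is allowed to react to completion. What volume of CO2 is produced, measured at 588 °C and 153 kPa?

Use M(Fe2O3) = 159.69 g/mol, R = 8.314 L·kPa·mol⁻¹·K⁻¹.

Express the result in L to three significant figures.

n(Fe2O3) = 2750 / 159.69 = 17.22 mol
n(CO) = PV/RT = (28.9 × 27700) / (8.314 × 730) = 131.9 mol
For 17.22 mol Fe2O3, stoichiometry requires (3/1) × 17.22 = 51.66 mol CO; 131.9 mol is available, so Fe2O3 is limiting.
n(CO2) = (3/1) × 17.22 = 51.66 mol
V(CO2) = nRT/P = 51.66 × 8.314 × 861.15 / 153 = 2417 L

2420 L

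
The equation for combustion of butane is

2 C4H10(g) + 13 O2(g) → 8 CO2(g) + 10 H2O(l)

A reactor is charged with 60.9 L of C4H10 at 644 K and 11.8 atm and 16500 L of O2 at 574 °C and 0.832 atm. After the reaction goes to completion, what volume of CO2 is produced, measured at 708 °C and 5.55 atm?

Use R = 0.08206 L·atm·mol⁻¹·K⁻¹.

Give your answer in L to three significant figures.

n(C4H10) = PV/RT = (11.8 × 60.9) / (0.08206 × 644) = 13.60 mol
n(O2) = PV/RT = (0.832 × 16500) / (0.08206 × 847.15) = 197.5 mol
For 13.60 mol C4H10, stoichiometry requires (13/2) × 13.60 = 88.40 mol O2; 197.5 mol is available, so C4H10 is limiting.
n(CO2) = (8/2) × 13.60 = 54.40 mol
V(CO2) = nRT/P = 54.40 × 0.08206 × 981.15 / 5.55 = 789.2 L

789 L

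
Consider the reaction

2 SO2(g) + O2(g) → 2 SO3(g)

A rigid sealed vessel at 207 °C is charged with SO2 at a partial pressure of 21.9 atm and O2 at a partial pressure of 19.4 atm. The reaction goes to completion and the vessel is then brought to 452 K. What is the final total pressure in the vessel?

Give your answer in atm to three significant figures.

28.6 atm

With V and T fixed, P_i ∝ n_i, so the mole ratios apply directly to partial pressures at 207 °C.
P(O2) required for 21.9 atm of SO2 = (1/2) × 21.9 = 10.95 atm; available 19.4 atm, so SO2 is limiting.
P(O2) remaining = 19.4 − (1/2) × 21.9 = 8.450 atm
P(gaseous products) = (2)/2 × 21.9 = 21.90 atm
P_total at 207 °C = 8.450 + 21.90 = 30.35 atm
Scaling to 452 K: P = 30.35 × 452/480.15 = 28.57 atm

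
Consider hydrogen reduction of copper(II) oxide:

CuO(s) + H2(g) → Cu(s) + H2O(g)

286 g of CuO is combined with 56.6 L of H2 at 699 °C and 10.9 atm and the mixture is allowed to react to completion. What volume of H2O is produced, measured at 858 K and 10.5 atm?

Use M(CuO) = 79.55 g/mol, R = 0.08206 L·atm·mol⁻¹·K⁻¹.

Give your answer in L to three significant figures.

24.1 L

n(CuO) = 286 / 79.55 = 3.595 mol
n(H2) = PV/RT = (10.9 × 56.6) / (0.08206 × 972.15) = 7.734 mol
For 3.595 mol CuO, stoichiometry requires (1/1) × 3.595 = 3.595 mol H2; 7.734 mol is available, so CuO is limiting.
n(H2O) = (1/1) × 3.595 = 3.595 mol
V(H2O) = nRT/P = 3.595 × 0.08206 × 858 / 10.5 = 24.11 L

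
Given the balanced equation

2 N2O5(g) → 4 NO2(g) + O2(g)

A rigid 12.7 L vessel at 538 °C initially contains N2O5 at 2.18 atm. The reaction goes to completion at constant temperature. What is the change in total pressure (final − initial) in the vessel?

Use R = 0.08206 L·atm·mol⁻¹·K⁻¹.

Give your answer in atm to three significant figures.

At constant T and V, P ∝ n(gas): 2 mol gas → 5 mol gas.
P_final = (5/2) × 2.18 = 5.450 atm; ΔP = 5.450 − 2.18 = 3.270 atm

3.27 atm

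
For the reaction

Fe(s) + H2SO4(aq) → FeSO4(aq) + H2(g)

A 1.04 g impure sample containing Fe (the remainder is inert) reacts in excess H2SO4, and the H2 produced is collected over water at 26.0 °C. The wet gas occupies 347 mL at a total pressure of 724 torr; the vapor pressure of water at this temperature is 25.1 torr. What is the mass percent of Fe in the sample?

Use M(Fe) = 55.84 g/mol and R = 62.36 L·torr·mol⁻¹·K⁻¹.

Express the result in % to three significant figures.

69.8 %

P(H2) = 724 − 25.1 = 698.9 torr
n(H2) = PV/RT = (698.9 × 0.3470) / (62.36 × 299.15) = 0.01300 mol
n(Fe) = (1/1) × 0.01300 = 0.01300 mol
m(Fe) = 0.01300 × 55.84 = 0.7259 g
%Fe = 0.7259 / 1.04 × 100 = 69.80%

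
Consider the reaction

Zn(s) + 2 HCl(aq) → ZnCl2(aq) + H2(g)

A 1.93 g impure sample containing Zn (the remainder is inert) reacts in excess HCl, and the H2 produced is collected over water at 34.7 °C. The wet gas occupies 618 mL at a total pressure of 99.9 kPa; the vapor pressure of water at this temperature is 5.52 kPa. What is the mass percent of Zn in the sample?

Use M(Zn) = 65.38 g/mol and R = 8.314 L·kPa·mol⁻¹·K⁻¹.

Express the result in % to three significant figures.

77.2 %

P(H2) = 99.9 − 5.52 = 94.38 kPa
n(H2) = PV/RT = (94.38 × 0.6180) / (8.314 × 307.85) = 0.02279 mol
n(Zn) = (1/1) × 0.02279 = 0.02279 mol
m(Zn) = 0.02279 × 65.38 = 1.490 g
%Zn = 1.490 / 1.93 × 100 = 77.20%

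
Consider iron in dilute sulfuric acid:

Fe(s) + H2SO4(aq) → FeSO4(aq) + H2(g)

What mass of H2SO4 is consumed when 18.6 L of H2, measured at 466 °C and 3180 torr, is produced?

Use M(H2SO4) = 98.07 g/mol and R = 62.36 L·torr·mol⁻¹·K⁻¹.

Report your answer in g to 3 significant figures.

126 g

n(H2) = PV/RT = (3180 × 18.6) / (62.36 × 739.15) = 1.283 mol
n(H2SO4) = (1/1) × 1.283 = 1.283 mol
m(H2SO4) = 1.283 × 98.07 = 125.8 g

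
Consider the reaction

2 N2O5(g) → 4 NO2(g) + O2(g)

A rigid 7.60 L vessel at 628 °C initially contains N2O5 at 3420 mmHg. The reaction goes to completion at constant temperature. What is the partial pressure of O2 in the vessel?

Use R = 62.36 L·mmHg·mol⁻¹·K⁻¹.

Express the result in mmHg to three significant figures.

1710 mmHg

n(N2O5)₀ = PV/RT = (3420 × 7.60) / (62.36 × 901.15) = 0.4625 mol
n(O2) = (1/2) × 0.4625 = 0.2313 mol
P(O2) = nRT/V = 0.2313 × 62.36 × 901.15 / 7.60 = 1710 mmHg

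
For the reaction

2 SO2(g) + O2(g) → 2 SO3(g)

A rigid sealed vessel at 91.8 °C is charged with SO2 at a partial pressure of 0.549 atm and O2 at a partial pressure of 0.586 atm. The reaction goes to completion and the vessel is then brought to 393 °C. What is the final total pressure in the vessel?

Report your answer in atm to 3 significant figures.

With V and T fixed, P_i ∝ n_i, so the mole ratios apply directly to partial pressures at 91.8 °C.
P(O2) required for 0.549 atm of SO2 = (1/2) × 0.549 = 0.2745 atm; available 0.586 atm, so SO2 is limiting.
P(O2) remaining = 0.586 − (1/2) × 0.549 = 0.3115 atm
P(gaseous products) = (2)/2 × 0.549 = 0.5490 atm
P_total at 91.8 °C = 0.3115 + 0.5490 = 0.8605 atm
Scaling to 393 °C: P = 0.8605 × 666.15/364.95 = 1.571 atm

1.57 atm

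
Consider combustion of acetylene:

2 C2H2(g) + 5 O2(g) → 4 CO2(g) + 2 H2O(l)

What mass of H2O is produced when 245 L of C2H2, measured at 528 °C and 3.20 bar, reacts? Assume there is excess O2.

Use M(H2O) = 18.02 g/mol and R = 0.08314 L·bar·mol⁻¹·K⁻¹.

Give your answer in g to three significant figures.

n(C2H2) = PV/RT = (3.20 × 245) / (0.08314 × 801.15) = 11.77 mol
n(H2O) = (2/2) × 11.77 = 11.77 mol
m(H2O) = 11.77 × 18.02 = 212.1 g

212 g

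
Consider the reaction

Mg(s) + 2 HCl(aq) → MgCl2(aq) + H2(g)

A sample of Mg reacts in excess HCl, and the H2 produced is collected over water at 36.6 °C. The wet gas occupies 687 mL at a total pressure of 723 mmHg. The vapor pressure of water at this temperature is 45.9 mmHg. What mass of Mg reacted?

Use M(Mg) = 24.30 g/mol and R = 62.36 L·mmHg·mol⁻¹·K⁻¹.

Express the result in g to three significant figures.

0.585 g

P(H2) = 723 − 45.9 = 677.1 mmHg
n(H2) = PV/RT = (677.1 × 0.6870) / (62.36 × 309.75) = 0.02408 mol
n(Mg) = (1/1) × 0.02408 = 0.02408 mol
m(Mg) = 0.02408 × 24.30 = 0.5851 g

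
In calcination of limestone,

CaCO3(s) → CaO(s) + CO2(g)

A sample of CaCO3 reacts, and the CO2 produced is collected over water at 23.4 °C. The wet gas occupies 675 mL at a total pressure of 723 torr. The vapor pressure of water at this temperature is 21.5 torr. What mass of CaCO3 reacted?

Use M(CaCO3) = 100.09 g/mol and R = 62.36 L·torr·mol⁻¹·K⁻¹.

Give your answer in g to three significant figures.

P(CO2) = 723 − 21.5 = 701.5 torr
n(CO2) = PV/RT = (701.5 × 0.6750) / (62.36 × 296.55) = 0.02561 mol
n(CaCO3) = (1/1) × 0.02561 = 0.02561 mol
m(CaCO3) = 0.02561 × 100.09 = 2.563 g

2.56 g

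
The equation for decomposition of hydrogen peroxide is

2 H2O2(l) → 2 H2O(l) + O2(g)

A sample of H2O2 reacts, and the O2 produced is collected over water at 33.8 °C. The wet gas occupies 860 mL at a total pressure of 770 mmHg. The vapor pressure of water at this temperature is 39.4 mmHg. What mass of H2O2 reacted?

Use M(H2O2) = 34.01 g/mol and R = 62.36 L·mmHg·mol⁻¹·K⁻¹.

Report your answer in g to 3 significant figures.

P(O2) = 770 − 39.4 = 730.6 mmHg
n(O2) = PV/RT = (730.6 × 0.8600) / (62.36 × 306.95) = 0.03282 mol
n(H2O2) = (2/1) × 0.03282 = 0.06564 mol
m(H2O2) = 0.06564 × 34.01 = 2.232 g

2.23 g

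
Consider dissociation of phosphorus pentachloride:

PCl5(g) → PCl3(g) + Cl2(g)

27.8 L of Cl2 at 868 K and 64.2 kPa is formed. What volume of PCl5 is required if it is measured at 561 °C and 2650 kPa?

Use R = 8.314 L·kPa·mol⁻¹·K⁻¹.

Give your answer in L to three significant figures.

n(Cl2) = PV/RT = (64.2 × 27.8) / (8.314 × 868) = 0.2473 mol
n(PCl5) = (1/1) × 0.2473 = 0.2473 mol
V = nRT/P = 0.2473 × 8.314 × 834.15 / 2650 = 0.6472 L

0.647 L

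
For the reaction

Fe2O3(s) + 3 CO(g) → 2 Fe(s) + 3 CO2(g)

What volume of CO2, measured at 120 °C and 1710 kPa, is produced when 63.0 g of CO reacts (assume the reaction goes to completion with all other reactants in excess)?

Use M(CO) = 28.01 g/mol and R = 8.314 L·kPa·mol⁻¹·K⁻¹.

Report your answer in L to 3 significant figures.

n(CO) = 63.00 / 28.01 = 2.249 mol
n(CO2) = (3/3) × 2.249 = 2.249 mol
V = nRT/P = 2.249 × 8.314 × 393.15 / 1710 = 4.299 L

4.30 L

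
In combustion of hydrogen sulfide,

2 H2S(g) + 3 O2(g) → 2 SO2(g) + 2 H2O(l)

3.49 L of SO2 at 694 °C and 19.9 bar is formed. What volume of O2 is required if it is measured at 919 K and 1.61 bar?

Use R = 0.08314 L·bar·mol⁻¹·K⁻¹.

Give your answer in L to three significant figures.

61.5 L

n(SO2) = PV/RT = (19.9 × 3.49) / (0.08314 × 967.15) = 0.8637 mol
n(O2) = (3/2) × 0.8637 = 1.296 mol
V = nRT/P = 1.296 × 0.08314 × 919 / 1.61 = 61.50 L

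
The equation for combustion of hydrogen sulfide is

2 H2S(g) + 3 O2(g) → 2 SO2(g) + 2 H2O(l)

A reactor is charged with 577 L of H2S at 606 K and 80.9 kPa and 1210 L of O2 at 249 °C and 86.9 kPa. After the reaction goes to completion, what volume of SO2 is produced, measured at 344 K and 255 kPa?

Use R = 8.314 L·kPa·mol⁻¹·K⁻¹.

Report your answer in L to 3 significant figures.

104 L

n(H2S) = PV/RT = (80.9 × 577) / (8.314 × 606) = 9.265 mol
n(O2) = PV/RT = (86.9 × 1210) / (8.314 × 522.15) = 24.22 mol
For 9.265 mol H2S, stoichiometry requires (3/2) × 9.265 = 13.90 mol O2; 24.22 mol is available, so H2S is limiting.
n(SO2) = (2/2) × 9.265 = 9.265 mol
V(SO2) = nRT/P = 9.265 × 8.314 × 344 / 255 = 103.9 L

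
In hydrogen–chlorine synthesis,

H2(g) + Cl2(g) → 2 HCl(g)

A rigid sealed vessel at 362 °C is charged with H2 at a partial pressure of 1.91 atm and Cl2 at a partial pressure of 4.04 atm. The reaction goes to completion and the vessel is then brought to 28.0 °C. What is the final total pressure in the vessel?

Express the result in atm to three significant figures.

2.82 atm

With V and T fixed, P_i ∝ n_i, so the mole ratios apply directly to partial pressures at 362 °C.
P(Cl2) required for 1.91 atm of H2 = (1/1) × 1.91 = 1.910 atm; available 4.04 atm, so H2 is limiting.
P(Cl2) remaining = 4.04 − (1/1) × 1.91 = 2.130 atm
P(gaseous products) = (2)/1 × 1.91 = 3.820 atm
P_total at 362 °C = 2.130 + 3.820 = 5.950 atm
Scaling to 28.0 °C: P = 5.950 × 301.15/635.15 = 2.821 atm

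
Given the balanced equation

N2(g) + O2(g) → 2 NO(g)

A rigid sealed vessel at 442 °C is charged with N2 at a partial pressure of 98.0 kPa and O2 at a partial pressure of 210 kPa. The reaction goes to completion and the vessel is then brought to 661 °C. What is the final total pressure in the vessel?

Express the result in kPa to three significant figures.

Because the vessel is rigid and T is held at 442 °C, work the stoichiometry in partial pressures (P_i = n_iRT/V).
P(O2) required for 98.0 kPa of N2 = (1/1) × 98.0 = 98.00 kPa; available 210 kPa, so N2 is limiting.
P(O2) remaining = 210 − (1/1) × 98.0 = 112.0 kPa
P(gaseous products) = (2)/1 × 98.0 = 196.0 kPa
P_total at 442 °C = 112.0 + 196.0 = 308.0 kPa
Scaling to 661 °C: P = 308.0 × 934.15/715.15 = 402.3 kPa

402 kPa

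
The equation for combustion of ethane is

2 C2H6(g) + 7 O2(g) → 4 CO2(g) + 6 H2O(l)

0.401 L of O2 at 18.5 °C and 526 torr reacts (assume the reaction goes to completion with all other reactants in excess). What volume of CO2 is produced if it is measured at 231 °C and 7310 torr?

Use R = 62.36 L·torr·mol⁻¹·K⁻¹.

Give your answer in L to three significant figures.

0.0285 L

n(O2) = PV/RT = (526 × 0.401) / (62.36 × 291.65) = 0.01160 mol
n(CO2) = (4/7) × 0.01160 = 0.006629 mol
V = nRT/P = 0.006629 × 62.36 × 504.15 / 7310 = 0.02851 L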